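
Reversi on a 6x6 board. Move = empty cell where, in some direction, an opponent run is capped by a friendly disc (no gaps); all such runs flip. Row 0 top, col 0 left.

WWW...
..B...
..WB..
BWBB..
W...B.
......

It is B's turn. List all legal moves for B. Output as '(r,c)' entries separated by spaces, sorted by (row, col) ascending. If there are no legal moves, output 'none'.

Answer: (1,1) (2,1) (5,0)

Derivation:
(0,3): no bracket -> illegal
(1,0): no bracket -> illegal
(1,1): flips 1 -> legal
(1,3): no bracket -> illegal
(2,0): no bracket -> illegal
(2,1): flips 1 -> legal
(4,1): no bracket -> illegal
(4,2): no bracket -> illegal
(5,0): flips 1 -> legal
(5,1): no bracket -> illegal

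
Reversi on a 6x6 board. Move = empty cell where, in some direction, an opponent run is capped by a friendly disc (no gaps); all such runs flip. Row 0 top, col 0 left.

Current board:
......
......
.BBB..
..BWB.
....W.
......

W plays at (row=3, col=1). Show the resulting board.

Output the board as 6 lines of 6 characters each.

Place W at (3,1); scan 8 dirs for brackets.
Dir NW: first cell '.' (not opp) -> no flip
Dir N: opp run (2,1), next='.' -> no flip
Dir NE: opp run (2,2), next='.' -> no flip
Dir W: first cell '.' (not opp) -> no flip
Dir E: opp run (3,2) capped by W -> flip
Dir SW: first cell '.' (not opp) -> no flip
Dir S: first cell '.' (not opp) -> no flip
Dir SE: first cell '.' (not opp) -> no flip
All flips: (3,2)

Answer: ......
......
.BBB..
.WWWB.
....W.
......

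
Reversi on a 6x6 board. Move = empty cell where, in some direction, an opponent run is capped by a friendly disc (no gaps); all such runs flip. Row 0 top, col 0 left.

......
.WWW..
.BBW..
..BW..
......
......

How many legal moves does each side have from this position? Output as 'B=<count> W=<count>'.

Answer: B=9 W=5

Derivation:
-- B to move --
(0,0): flips 1 -> legal
(0,1): flips 1 -> legal
(0,2): flips 1 -> legal
(0,3): flips 1 -> legal
(0,4): flips 1 -> legal
(1,0): no bracket -> illegal
(1,4): flips 1 -> legal
(2,0): no bracket -> illegal
(2,4): flips 1 -> legal
(3,4): flips 1 -> legal
(4,2): no bracket -> illegal
(4,3): no bracket -> illegal
(4,4): flips 1 -> legal
B mobility = 9
-- W to move --
(1,0): no bracket -> illegal
(2,0): flips 2 -> legal
(3,0): flips 1 -> legal
(3,1): flips 3 -> legal
(4,1): flips 1 -> legal
(4,2): flips 2 -> legal
(4,3): no bracket -> illegal
W mobility = 5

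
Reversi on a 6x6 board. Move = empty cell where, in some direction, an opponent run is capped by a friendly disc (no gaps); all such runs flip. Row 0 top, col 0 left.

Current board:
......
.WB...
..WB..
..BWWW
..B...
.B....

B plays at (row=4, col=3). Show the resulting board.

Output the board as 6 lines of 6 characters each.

Place B at (4,3); scan 8 dirs for brackets.
Dir NW: first cell 'B' (not opp) -> no flip
Dir N: opp run (3,3) capped by B -> flip
Dir NE: opp run (3,4), next='.' -> no flip
Dir W: first cell 'B' (not opp) -> no flip
Dir E: first cell '.' (not opp) -> no flip
Dir SW: first cell '.' (not opp) -> no flip
Dir S: first cell '.' (not opp) -> no flip
Dir SE: first cell '.' (not opp) -> no flip
All flips: (3,3)

Answer: ......
.WB...
..WB..
..BBWW
..BB..
.B....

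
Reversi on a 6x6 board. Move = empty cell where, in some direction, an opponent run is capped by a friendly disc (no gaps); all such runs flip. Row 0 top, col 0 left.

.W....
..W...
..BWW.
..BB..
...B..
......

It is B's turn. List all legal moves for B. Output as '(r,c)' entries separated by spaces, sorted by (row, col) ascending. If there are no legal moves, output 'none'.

Answer: (0,2) (1,3) (1,4) (1,5) (2,5)

Derivation:
(0,0): no bracket -> illegal
(0,2): flips 1 -> legal
(0,3): no bracket -> illegal
(1,0): no bracket -> illegal
(1,1): no bracket -> illegal
(1,3): flips 1 -> legal
(1,4): flips 1 -> legal
(1,5): flips 1 -> legal
(2,1): no bracket -> illegal
(2,5): flips 2 -> legal
(3,4): no bracket -> illegal
(3,5): no bracket -> illegal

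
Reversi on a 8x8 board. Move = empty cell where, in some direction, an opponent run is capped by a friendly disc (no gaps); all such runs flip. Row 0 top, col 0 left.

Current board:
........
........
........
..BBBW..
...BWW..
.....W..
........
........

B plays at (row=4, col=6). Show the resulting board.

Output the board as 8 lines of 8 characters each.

Place B at (4,6); scan 8 dirs for brackets.
Dir NW: opp run (3,5), next='.' -> no flip
Dir N: first cell '.' (not opp) -> no flip
Dir NE: first cell '.' (not opp) -> no flip
Dir W: opp run (4,5) (4,4) capped by B -> flip
Dir E: first cell '.' (not opp) -> no flip
Dir SW: opp run (5,5), next='.' -> no flip
Dir S: first cell '.' (not opp) -> no flip
Dir SE: first cell '.' (not opp) -> no flip
All flips: (4,4) (4,5)

Answer: ........
........
........
..BBBW..
...BBBB.
.....W..
........
........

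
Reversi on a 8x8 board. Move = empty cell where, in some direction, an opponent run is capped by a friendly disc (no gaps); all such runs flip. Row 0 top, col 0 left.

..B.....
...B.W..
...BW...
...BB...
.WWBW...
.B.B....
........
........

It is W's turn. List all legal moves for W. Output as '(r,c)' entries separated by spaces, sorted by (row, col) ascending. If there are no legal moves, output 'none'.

Answer: (2,2) (6,0) (6,1) (6,2) (6,4)

Derivation:
(0,1): no bracket -> illegal
(0,3): no bracket -> illegal
(0,4): no bracket -> illegal
(1,1): no bracket -> illegal
(1,2): no bracket -> illegal
(1,4): no bracket -> illegal
(2,2): flips 2 -> legal
(2,5): no bracket -> illegal
(3,2): no bracket -> illegal
(3,5): no bracket -> illegal
(4,0): no bracket -> illegal
(4,5): no bracket -> illegal
(5,0): no bracket -> illegal
(5,2): no bracket -> illegal
(5,4): no bracket -> illegal
(6,0): flips 1 -> legal
(6,1): flips 1 -> legal
(6,2): flips 1 -> legal
(6,3): no bracket -> illegal
(6,4): flips 1 -> legal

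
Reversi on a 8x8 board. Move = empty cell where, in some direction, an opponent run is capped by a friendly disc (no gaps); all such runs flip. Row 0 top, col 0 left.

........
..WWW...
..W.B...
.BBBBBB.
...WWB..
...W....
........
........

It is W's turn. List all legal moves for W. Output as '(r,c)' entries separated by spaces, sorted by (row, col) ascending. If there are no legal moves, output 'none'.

(1,5): no bracket -> illegal
(2,0): no bracket -> illegal
(2,1): flips 1 -> legal
(2,3): flips 1 -> legal
(2,5): flips 1 -> legal
(2,6): flips 1 -> legal
(2,7): no bracket -> illegal
(3,0): no bracket -> illegal
(3,7): no bracket -> illegal
(4,0): flips 1 -> legal
(4,1): no bracket -> illegal
(4,2): flips 1 -> legal
(4,6): flips 3 -> legal
(4,7): no bracket -> illegal
(5,4): no bracket -> illegal
(5,5): no bracket -> illegal
(5,6): no bracket -> illegal

Answer: (2,1) (2,3) (2,5) (2,6) (4,0) (4,2) (4,6)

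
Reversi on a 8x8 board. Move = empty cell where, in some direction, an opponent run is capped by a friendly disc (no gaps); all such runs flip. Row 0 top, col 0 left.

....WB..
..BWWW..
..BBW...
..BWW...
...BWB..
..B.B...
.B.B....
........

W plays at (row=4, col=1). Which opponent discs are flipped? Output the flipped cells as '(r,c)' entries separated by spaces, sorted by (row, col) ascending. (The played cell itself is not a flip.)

Dir NW: first cell '.' (not opp) -> no flip
Dir N: first cell '.' (not opp) -> no flip
Dir NE: opp run (3,2) (2,3) capped by W -> flip
Dir W: first cell '.' (not opp) -> no flip
Dir E: first cell '.' (not opp) -> no flip
Dir SW: first cell '.' (not opp) -> no flip
Dir S: first cell '.' (not opp) -> no flip
Dir SE: opp run (5,2) (6,3), next='.' -> no flip

Answer: (2,3) (3,2)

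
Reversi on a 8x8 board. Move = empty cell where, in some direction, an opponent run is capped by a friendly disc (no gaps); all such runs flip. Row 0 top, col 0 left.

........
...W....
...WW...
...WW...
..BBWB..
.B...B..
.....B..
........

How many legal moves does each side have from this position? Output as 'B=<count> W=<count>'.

Answer: B=5 W=7

Derivation:
-- B to move --
(0,2): no bracket -> illegal
(0,3): flips 3 -> legal
(0,4): no bracket -> illegal
(1,2): flips 2 -> legal
(1,4): no bracket -> illegal
(1,5): flips 2 -> legal
(2,2): flips 2 -> legal
(2,5): flips 1 -> legal
(3,2): no bracket -> illegal
(3,5): no bracket -> illegal
(5,3): no bracket -> illegal
(5,4): no bracket -> illegal
B mobility = 5
-- W to move --
(3,1): no bracket -> illegal
(3,2): no bracket -> illegal
(3,5): no bracket -> illegal
(3,6): no bracket -> illegal
(4,0): no bracket -> illegal
(4,1): flips 2 -> legal
(4,6): flips 1 -> legal
(5,0): no bracket -> illegal
(5,2): flips 1 -> legal
(5,3): flips 1 -> legal
(5,4): no bracket -> illegal
(5,6): flips 1 -> legal
(6,0): flips 2 -> legal
(6,1): no bracket -> illegal
(6,2): no bracket -> illegal
(6,4): no bracket -> illegal
(6,6): flips 1 -> legal
(7,4): no bracket -> illegal
(7,5): no bracket -> illegal
(7,6): no bracket -> illegal
W mobility = 7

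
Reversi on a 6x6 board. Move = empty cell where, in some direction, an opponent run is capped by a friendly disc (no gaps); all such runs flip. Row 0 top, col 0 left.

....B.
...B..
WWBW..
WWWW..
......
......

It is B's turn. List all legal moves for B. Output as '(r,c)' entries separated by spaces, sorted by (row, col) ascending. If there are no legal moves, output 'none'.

Answer: (2,4) (4,0) (4,2) (4,3) (4,4)

Derivation:
(1,0): no bracket -> illegal
(1,1): no bracket -> illegal
(1,2): no bracket -> illegal
(1,4): no bracket -> illegal
(2,4): flips 1 -> legal
(3,4): no bracket -> illegal
(4,0): flips 1 -> legal
(4,1): no bracket -> illegal
(4,2): flips 1 -> legal
(4,3): flips 2 -> legal
(4,4): flips 1 -> legal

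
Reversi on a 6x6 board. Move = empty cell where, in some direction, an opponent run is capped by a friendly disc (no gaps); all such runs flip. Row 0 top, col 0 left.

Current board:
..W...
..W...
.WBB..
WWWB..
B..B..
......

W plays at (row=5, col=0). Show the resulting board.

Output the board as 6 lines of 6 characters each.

Place W at (5,0); scan 8 dirs for brackets.
Dir NW: edge -> no flip
Dir N: opp run (4,0) capped by W -> flip
Dir NE: first cell '.' (not opp) -> no flip
Dir W: edge -> no flip
Dir E: first cell '.' (not opp) -> no flip
Dir SW: edge -> no flip
Dir S: edge -> no flip
Dir SE: edge -> no flip
All flips: (4,0)

Answer: ..W...
..W...
.WBB..
WWWB..
W..B..
W.....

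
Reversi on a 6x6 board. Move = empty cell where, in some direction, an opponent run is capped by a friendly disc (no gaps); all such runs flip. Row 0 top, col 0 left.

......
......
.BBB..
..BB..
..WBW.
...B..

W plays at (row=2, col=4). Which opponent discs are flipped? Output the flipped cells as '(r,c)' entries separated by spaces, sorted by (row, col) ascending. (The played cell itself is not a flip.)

Answer: (3,3)

Derivation:
Dir NW: first cell '.' (not opp) -> no flip
Dir N: first cell '.' (not opp) -> no flip
Dir NE: first cell '.' (not opp) -> no flip
Dir W: opp run (2,3) (2,2) (2,1), next='.' -> no flip
Dir E: first cell '.' (not opp) -> no flip
Dir SW: opp run (3,3) capped by W -> flip
Dir S: first cell '.' (not opp) -> no flip
Dir SE: first cell '.' (not opp) -> no flip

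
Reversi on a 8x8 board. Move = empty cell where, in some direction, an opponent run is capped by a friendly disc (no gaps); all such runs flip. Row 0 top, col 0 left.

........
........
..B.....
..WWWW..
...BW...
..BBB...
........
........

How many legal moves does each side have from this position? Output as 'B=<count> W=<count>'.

-- B to move --
(2,1): flips 1 -> legal
(2,3): flips 1 -> legal
(2,4): flips 2 -> legal
(2,5): flips 1 -> legal
(2,6): flips 2 -> legal
(3,1): no bracket -> illegal
(3,6): no bracket -> illegal
(4,1): no bracket -> illegal
(4,2): flips 1 -> legal
(4,5): flips 1 -> legal
(4,6): no bracket -> illegal
(5,5): flips 2 -> legal
B mobility = 8
-- W to move --
(1,1): flips 1 -> legal
(1,2): flips 1 -> legal
(1,3): no bracket -> illegal
(2,1): no bracket -> illegal
(2,3): no bracket -> illegal
(3,1): no bracket -> illegal
(4,1): no bracket -> illegal
(4,2): flips 1 -> legal
(4,5): no bracket -> illegal
(5,1): no bracket -> illegal
(5,5): no bracket -> illegal
(6,1): flips 2 -> legal
(6,2): flips 1 -> legal
(6,3): flips 2 -> legal
(6,4): flips 1 -> legal
(6,5): flips 2 -> legal
W mobility = 8

Answer: B=8 W=8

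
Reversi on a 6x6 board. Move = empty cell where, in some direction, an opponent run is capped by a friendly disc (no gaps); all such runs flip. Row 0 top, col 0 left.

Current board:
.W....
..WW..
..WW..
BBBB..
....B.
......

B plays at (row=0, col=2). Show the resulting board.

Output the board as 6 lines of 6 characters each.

Place B at (0,2); scan 8 dirs for brackets.
Dir NW: edge -> no flip
Dir N: edge -> no flip
Dir NE: edge -> no flip
Dir W: opp run (0,1), next='.' -> no flip
Dir E: first cell '.' (not opp) -> no flip
Dir SW: first cell '.' (not opp) -> no flip
Dir S: opp run (1,2) (2,2) capped by B -> flip
Dir SE: opp run (1,3), next='.' -> no flip
All flips: (1,2) (2,2)

Answer: .WB...
..BW..
..BW..
BBBB..
....B.
......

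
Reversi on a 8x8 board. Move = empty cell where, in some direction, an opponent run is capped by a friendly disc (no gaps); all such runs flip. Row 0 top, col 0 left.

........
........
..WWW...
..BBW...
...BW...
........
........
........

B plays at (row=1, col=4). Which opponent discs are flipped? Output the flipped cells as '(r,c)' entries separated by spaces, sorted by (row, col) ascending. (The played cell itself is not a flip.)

Answer: (2,3)

Derivation:
Dir NW: first cell '.' (not opp) -> no flip
Dir N: first cell '.' (not opp) -> no flip
Dir NE: first cell '.' (not opp) -> no flip
Dir W: first cell '.' (not opp) -> no flip
Dir E: first cell '.' (not opp) -> no flip
Dir SW: opp run (2,3) capped by B -> flip
Dir S: opp run (2,4) (3,4) (4,4), next='.' -> no flip
Dir SE: first cell '.' (not opp) -> no flip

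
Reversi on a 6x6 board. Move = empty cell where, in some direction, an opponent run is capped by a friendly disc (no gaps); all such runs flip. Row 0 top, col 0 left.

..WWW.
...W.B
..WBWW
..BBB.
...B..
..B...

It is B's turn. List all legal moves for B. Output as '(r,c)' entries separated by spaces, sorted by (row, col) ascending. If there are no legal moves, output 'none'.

(0,1): no bracket -> illegal
(0,5): no bracket -> illegal
(1,1): flips 1 -> legal
(1,2): flips 1 -> legal
(1,4): flips 1 -> legal
(2,1): flips 1 -> legal
(3,1): no bracket -> illegal
(3,5): flips 1 -> legal

Answer: (1,1) (1,2) (1,4) (2,1) (3,5)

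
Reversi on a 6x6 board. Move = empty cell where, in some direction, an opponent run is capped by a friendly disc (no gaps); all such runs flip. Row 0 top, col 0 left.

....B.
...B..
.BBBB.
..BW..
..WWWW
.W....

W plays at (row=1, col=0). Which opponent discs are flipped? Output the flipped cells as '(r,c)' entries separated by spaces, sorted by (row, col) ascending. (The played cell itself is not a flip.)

Dir NW: edge -> no flip
Dir N: first cell '.' (not opp) -> no flip
Dir NE: first cell '.' (not opp) -> no flip
Dir W: edge -> no flip
Dir E: first cell '.' (not opp) -> no flip
Dir SW: edge -> no flip
Dir S: first cell '.' (not opp) -> no flip
Dir SE: opp run (2,1) (3,2) capped by W -> flip

Answer: (2,1) (3,2)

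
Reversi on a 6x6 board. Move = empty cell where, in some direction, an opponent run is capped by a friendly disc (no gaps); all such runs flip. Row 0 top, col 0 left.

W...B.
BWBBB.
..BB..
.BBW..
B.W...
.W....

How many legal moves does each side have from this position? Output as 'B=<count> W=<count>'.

-- B to move --
(0,1): no bracket -> illegal
(0,2): no bracket -> illegal
(2,0): no bracket -> illegal
(2,1): no bracket -> illegal
(2,4): no bracket -> illegal
(3,4): flips 1 -> legal
(4,1): no bracket -> illegal
(4,3): flips 1 -> legal
(4,4): flips 1 -> legal
(5,0): no bracket -> illegal
(5,2): flips 1 -> legal
(5,3): flips 1 -> legal
B mobility = 5
-- W to move --
(0,1): no bracket -> illegal
(0,2): flips 3 -> legal
(0,3): flips 2 -> legal
(0,5): no bracket -> illegal
(1,5): flips 3 -> legal
(2,0): flips 2 -> legal
(2,1): no bracket -> illegal
(2,4): no bracket -> illegal
(2,5): no bracket -> illegal
(3,0): flips 2 -> legal
(3,4): no bracket -> illegal
(4,1): no bracket -> illegal
(4,3): no bracket -> illegal
(5,0): no bracket -> illegal
W mobility = 5

Answer: B=5 W=5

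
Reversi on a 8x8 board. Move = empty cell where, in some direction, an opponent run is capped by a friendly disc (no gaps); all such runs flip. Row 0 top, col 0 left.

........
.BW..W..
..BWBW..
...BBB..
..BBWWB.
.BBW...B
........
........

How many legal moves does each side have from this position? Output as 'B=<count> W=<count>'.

-- B to move --
(0,1): flips 2 -> legal
(0,2): flips 1 -> legal
(0,3): no bracket -> illegal
(0,4): no bracket -> illegal
(0,5): flips 2 -> legal
(0,6): flips 1 -> legal
(1,3): flips 2 -> legal
(1,4): no bracket -> illegal
(1,6): flips 1 -> legal
(2,1): no bracket -> illegal
(2,6): flips 1 -> legal
(3,2): no bracket -> illegal
(3,6): no bracket -> illegal
(5,4): flips 2 -> legal
(5,5): flips 2 -> legal
(5,6): flips 1 -> legal
(6,2): flips 2 -> legal
(6,3): flips 1 -> legal
(6,4): flips 1 -> legal
B mobility = 13
-- W to move --
(0,0): flips 3 -> legal
(0,1): no bracket -> illegal
(0,2): no bracket -> illegal
(1,0): flips 1 -> legal
(1,3): no bracket -> illegal
(1,4): flips 2 -> legal
(2,0): no bracket -> illegal
(2,1): flips 1 -> legal
(2,6): flips 1 -> legal
(3,1): flips 1 -> legal
(3,2): flips 1 -> legal
(3,6): no bracket -> illegal
(3,7): no bracket -> illegal
(4,0): no bracket -> illegal
(4,1): flips 2 -> legal
(4,7): flips 1 -> legal
(5,0): flips 2 -> legal
(5,4): no bracket -> illegal
(5,5): no bracket -> illegal
(5,6): no bracket -> illegal
(6,0): flips 4 -> legal
(6,1): flips 3 -> legal
(6,2): no bracket -> illegal
(6,3): no bracket -> illegal
(6,6): no bracket -> illegal
(6,7): no bracket -> illegal
W mobility = 12

Answer: B=13 W=12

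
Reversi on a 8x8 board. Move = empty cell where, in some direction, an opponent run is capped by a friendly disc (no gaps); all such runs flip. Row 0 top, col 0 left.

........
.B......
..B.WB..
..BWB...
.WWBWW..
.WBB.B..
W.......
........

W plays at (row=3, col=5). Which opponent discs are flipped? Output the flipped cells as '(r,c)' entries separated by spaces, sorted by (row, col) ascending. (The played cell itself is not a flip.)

Answer: (3,4)

Derivation:
Dir NW: first cell 'W' (not opp) -> no flip
Dir N: opp run (2,5), next='.' -> no flip
Dir NE: first cell '.' (not opp) -> no flip
Dir W: opp run (3,4) capped by W -> flip
Dir E: first cell '.' (not opp) -> no flip
Dir SW: first cell 'W' (not opp) -> no flip
Dir S: first cell 'W' (not opp) -> no flip
Dir SE: first cell '.' (not opp) -> no flip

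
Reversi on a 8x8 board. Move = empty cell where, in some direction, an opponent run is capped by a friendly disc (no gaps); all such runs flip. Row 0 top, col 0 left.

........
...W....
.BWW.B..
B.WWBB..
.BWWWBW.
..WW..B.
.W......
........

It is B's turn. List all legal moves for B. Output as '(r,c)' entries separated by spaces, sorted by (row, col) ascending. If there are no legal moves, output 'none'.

(0,2): no bracket -> illegal
(0,3): no bracket -> illegal
(0,4): no bracket -> illegal
(1,1): no bracket -> illegal
(1,2): flips 1 -> legal
(1,4): flips 2 -> legal
(2,4): flips 2 -> legal
(3,1): flips 2 -> legal
(3,6): flips 1 -> legal
(3,7): no bracket -> illegal
(4,7): flips 1 -> legal
(5,0): no bracket -> illegal
(5,1): no bracket -> illegal
(5,4): flips 3 -> legal
(5,5): no bracket -> illegal
(5,7): flips 1 -> legal
(6,0): no bracket -> illegal
(6,2): flips 2 -> legal
(6,3): flips 1 -> legal
(6,4): no bracket -> illegal
(7,0): flips 3 -> legal
(7,1): no bracket -> illegal
(7,2): no bracket -> illegal

Answer: (1,2) (1,4) (2,4) (3,1) (3,6) (4,7) (5,4) (5,7) (6,2) (6,3) (7,0)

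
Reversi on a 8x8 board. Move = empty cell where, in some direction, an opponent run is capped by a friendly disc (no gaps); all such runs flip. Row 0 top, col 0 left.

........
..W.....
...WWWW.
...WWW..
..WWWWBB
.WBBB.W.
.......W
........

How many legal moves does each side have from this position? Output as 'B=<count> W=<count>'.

-- B to move --
(0,1): no bracket -> illegal
(0,2): no bracket -> illegal
(0,3): no bracket -> illegal
(1,1): no bracket -> illegal
(1,3): flips 5 -> legal
(1,4): flips 3 -> legal
(1,5): no bracket -> illegal
(1,6): flips 3 -> legal
(1,7): flips 3 -> legal
(2,1): no bracket -> illegal
(2,2): no bracket -> illegal
(2,7): no bracket -> illegal
(3,1): flips 1 -> legal
(3,2): flips 2 -> legal
(3,6): flips 1 -> legal
(3,7): no bracket -> illegal
(4,0): no bracket -> illegal
(4,1): flips 4 -> legal
(5,0): flips 1 -> legal
(5,5): no bracket -> illegal
(5,7): no bracket -> illegal
(6,0): no bracket -> illegal
(6,1): no bracket -> illegal
(6,2): no bracket -> illegal
(6,5): flips 1 -> legal
(6,6): flips 1 -> legal
(7,6): no bracket -> illegal
(7,7): no bracket -> illegal
B mobility = 11
-- W to move --
(3,6): flips 1 -> legal
(3,7): no bracket -> illegal
(4,1): no bracket -> illegal
(5,5): flips 3 -> legal
(5,7): flips 1 -> legal
(6,1): flips 1 -> legal
(6,2): flips 2 -> legal
(6,3): flips 2 -> legal
(6,4): flips 2 -> legal
(6,5): flips 1 -> legal
W mobility = 8

Answer: B=11 W=8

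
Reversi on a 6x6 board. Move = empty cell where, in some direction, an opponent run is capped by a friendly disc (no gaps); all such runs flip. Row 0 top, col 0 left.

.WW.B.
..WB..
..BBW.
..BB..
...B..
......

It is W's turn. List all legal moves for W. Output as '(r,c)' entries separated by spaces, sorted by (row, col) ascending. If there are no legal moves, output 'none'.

Answer: (1,4) (2,1) (3,4) (4,2)

Derivation:
(0,3): no bracket -> illegal
(0,5): no bracket -> illegal
(1,1): no bracket -> illegal
(1,4): flips 1 -> legal
(1,5): no bracket -> illegal
(2,1): flips 2 -> legal
(3,1): no bracket -> illegal
(3,4): flips 1 -> legal
(4,1): no bracket -> illegal
(4,2): flips 3 -> legal
(4,4): no bracket -> illegal
(5,2): no bracket -> illegal
(5,3): no bracket -> illegal
(5,4): no bracket -> illegal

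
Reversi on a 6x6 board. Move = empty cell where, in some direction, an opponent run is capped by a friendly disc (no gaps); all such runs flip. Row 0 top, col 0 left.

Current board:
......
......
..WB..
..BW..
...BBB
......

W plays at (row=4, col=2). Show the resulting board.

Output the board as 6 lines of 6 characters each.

Place W at (4,2); scan 8 dirs for brackets.
Dir NW: first cell '.' (not opp) -> no flip
Dir N: opp run (3,2) capped by W -> flip
Dir NE: first cell 'W' (not opp) -> no flip
Dir W: first cell '.' (not opp) -> no flip
Dir E: opp run (4,3) (4,4) (4,5), next=edge -> no flip
Dir SW: first cell '.' (not opp) -> no flip
Dir S: first cell '.' (not opp) -> no flip
Dir SE: first cell '.' (not opp) -> no flip
All flips: (3,2)

Answer: ......
......
..WB..
..WW..
..WBBB
......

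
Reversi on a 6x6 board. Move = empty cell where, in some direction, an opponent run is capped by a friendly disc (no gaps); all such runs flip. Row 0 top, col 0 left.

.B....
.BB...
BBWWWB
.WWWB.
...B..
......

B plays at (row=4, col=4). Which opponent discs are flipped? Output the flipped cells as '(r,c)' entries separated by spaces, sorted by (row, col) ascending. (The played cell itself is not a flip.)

Dir NW: opp run (3,3) (2,2) capped by B -> flip
Dir N: first cell 'B' (not opp) -> no flip
Dir NE: first cell '.' (not opp) -> no flip
Dir W: first cell 'B' (not opp) -> no flip
Dir E: first cell '.' (not opp) -> no flip
Dir SW: first cell '.' (not opp) -> no flip
Dir S: first cell '.' (not opp) -> no flip
Dir SE: first cell '.' (not opp) -> no flip

Answer: (2,2) (3,3)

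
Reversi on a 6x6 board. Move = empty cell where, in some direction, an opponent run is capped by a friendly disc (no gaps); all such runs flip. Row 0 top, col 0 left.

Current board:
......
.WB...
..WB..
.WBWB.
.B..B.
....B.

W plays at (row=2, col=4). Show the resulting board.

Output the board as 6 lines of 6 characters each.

Place W at (2,4); scan 8 dirs for brackets.
Dir NW: first cell '.' (not opp) -> no flip
Dir N: first cell '.' (not opp) -> no flip
Dir NE: first cell '.' (not opp) -> no flip
Dir W: opp run (2,3) capped by W -> flip
Dir E: first cell '.' (not opp) -> no flip
Dir SW: first cell 'W' (not opp) -> no flip
Dir S: opp run (3,4) (4,4) (5,4), next=edge -> no flip
Dir SE: first cell '.' (not opp) -> no flip
All flips: (2,3)

Answer: ......
.WB...
..WWW.
.WBWB.
.B..B.
....B.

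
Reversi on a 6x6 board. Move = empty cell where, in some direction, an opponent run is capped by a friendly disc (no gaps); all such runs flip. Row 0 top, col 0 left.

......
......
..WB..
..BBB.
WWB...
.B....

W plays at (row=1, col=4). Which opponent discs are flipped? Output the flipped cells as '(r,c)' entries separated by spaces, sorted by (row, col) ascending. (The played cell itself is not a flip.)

Answer: (2,3) (3,2)

Derivation:
Dir NW: first cell '.' (not opp) -> no flip
Dir N: first cell '.' (not opp) -> no flip
Dir NE: first cell '.' (not opp) -> no flip
Dir W: first cell '.' (not opp) -> no flip
Dir E: first cell '.' (not opp) -> no flip
Dir SW: opp run (2,3) (3,2) capped by W -> flip
Dir S: first cell '.' (not opp) -> no flip
Dir SE: first cell '.' (not opp) -> no flip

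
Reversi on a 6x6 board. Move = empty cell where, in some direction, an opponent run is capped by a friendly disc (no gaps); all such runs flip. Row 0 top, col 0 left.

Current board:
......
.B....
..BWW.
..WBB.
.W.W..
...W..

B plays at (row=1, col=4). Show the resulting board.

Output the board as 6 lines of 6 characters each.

Place B at (1,4); scan 8 dirs for brackets.
Dir NW: first cell '.' (not opp) -> no flip
Dir N: first cell '.' (not opp) -> no flip
Dir NE: first cell '.' (not opp) -> no flip
Dir W: first cell '.' (not opp) -> no flip
Dir E: first cell '.' (not opp) -> no flip
Dir SW: opp run (2,3) (3,2) (4,1), next='.' -> no flip
Dir S: opp run (2,4) capped by B -> flip
Dir SE: first cell '.' (not opp) -> no flip
All flips: (2,4)

Answer: ......
.B..B.
..BWB.
..WBB.
.W.W..
...W..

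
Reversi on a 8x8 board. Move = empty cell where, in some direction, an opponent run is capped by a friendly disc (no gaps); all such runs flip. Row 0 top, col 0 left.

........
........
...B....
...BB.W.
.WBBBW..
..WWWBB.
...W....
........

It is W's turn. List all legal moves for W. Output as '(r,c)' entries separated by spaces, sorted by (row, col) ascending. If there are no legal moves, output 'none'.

(1,2): flips 2 -> legal
(1,3): flips 3 -> legal
(1,4): no bracket -> illegal
(2,2): no bracket -> illegal
(2,4): flips 2 -> legal
(2,5): flips 2 -> legal
(3,1): flips 1 -> legal
(3,2): flips 2 -> legal
(3,5): flips 1 -> legal
(4,6): no bracket -> illegal
(4,7): no bracket -> illegal
(5,1): no bracket -> illegal
(5,7): flips 2 -> legal
(6,4): no bracket -> illegal
(6,5): flips 1 -> legal
(6,6): no bracket -> illegal
(6,7): flips 1 -> legal

Answer: (1,2) (1,3) (2,4) (2,5) (3,1) (3,2) (3,5) (5,7) (6,5) (6,7)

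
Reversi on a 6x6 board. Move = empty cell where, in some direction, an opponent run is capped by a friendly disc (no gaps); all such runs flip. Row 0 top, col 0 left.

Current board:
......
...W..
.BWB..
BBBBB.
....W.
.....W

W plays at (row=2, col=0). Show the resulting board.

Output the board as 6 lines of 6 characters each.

Place W at (2,0); scan 8 dirs for brackets.
Dir NW: edge -> no flip
Dir N: first cell '.' (not opp) -> no flip
Dir NE: first cell '.' (not opp) -> no flip
Dir W: edge -> no flip
Dir E: opp run (2,1) capped by W -> flip
Dir SW: edge -> no flip
Dir S: opp run (3,0), next='.' -> no flip
Dir SE: opp run (3,1), next='.' -> no flip
All flips: (2,1)

Answer: ......
...W..
WWWB..
BBBBB.
....W.
.....W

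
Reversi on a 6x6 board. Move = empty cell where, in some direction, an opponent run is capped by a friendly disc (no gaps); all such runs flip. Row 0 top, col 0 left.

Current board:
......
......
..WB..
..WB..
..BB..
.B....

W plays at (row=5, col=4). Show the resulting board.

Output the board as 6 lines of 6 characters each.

Place W at (5,4); scan 8 dirs for brackets.
Dir NW: opp run (4,3) capped by W -> flip
Dir N: first cell '.' (not opp) -> no flip
Dir NE: first cell '.' (not opp) -> no flip
Dir W: first cell '.' (not opp) -> no flip
Dir E: first cell '.' (not opp) -> no flip
Dir SW: edge -> no flip
Dir S: edge -> no flip
Dir SE: edge -> no flip
All flips: (4,3)

Answer: ......
......
..WB..
..WB..
..BW..
.B..W.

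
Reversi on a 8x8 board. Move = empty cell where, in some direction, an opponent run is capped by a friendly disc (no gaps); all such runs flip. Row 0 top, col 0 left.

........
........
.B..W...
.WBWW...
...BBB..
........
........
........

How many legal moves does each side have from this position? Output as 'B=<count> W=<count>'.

-- B to move --
(1,3): no bracket -> illegal
(1,4): flips 2 -> legal
(1,5): no bracket -> illegal
(2,0): no bracket -> illegal
(2,2): flips 1 -> legal
(2,3): flips 2 -> legal
(2,5): flips 1 -> legal
(3,0): flips 1 -> legal
(3,5): flips 2 -> legal
(4,0): no bracket -> illegal
(4,1): flips 1 -> legal
(4,2): no bracket -> illegal
B mobility = 7
-- W to move --
(1,0): no bracket -> illegal
(1,1): flips 1 -> legal
(1,2): no bracket -> illegal
(2,0): no bracket -> illegal
(2,2): no bracket -> illegal
(2,3): no bracket -> illegal
(3,0): no bracket -> illegal
(3,5): no bracket -> illegal
(3,6): no bracket -> illegal
(4,1): no bracket -> illegal
(4,2): no bracket -> illegal
(4,6): no bracket -> illegal
(5,2): flips 1 -> legal
(5,3): flips 1 -> legal
(5,4): flips 1 -> legal
(5,5): flips 1 -> legal
(5,6): flips 1 -> legal
W mobility = 6

Answer: B=7 W=6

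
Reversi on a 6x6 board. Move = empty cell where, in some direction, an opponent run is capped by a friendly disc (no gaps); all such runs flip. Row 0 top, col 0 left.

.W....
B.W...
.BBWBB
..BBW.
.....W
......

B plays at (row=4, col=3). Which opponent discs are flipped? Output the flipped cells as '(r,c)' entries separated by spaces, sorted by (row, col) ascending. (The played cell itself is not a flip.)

Dir NW: first cell 'B' (not opp) -> no flip
Dir N: first cell 'B' (not opp) -> no flip
Dir NE: opp run (3,4) capped by B -> flip
Dir W: first cell '.' (not opp) -> no flip
Dir E: first cell '.' (not opp) -> no flip
Dir SW: first cell '.' (not opp) -> no flip
Dir S: first cell '.' (not opp) -> no flip
Dir SE: first cell '.' (not opp) -> no flip

Answer: (3,4)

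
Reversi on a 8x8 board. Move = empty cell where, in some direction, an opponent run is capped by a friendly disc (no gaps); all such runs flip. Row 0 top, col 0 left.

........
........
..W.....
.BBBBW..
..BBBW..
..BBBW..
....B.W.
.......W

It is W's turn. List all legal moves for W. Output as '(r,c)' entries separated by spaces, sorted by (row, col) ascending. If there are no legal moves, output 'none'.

(2,0): no bracket -> illegal
(2,1): no bracket -> illegal
(2,3): flips 1 -> legal
(2,4): no bracket -> illegal
(2,5): no bracket -> illegal
(3,0): flips 4 -> legal
(4,0): flips 1 -> legal
(4,1): flips 3 -> legal
(5,1): flips 3 -> legal
(6,1): no bracket -> illegal
(6,2): flips 5 -> legal
(6,3): flips 1 -> legal
(6,5): no bracket -> illegal
(7,3): flips 1 -> legal
(7,4): no bracket -> illegal
(7,5): no bracket -> illegal

Answer: (2,3) (3,0) (4,0) (4,1) (5,1) (6,2) (6,3) (7,3)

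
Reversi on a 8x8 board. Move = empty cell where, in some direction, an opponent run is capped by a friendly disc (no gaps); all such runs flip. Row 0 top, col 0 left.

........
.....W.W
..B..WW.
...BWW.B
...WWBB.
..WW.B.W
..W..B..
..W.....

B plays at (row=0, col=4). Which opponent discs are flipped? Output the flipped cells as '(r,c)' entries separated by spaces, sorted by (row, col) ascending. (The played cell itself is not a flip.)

Answer: (1,5) (2,6)

Derivation:
Dir NW: edge -> no flip
Dir N: edge -> no flip
Dir NE: edge -> no flip
Dir W: first cell '.' (not opp) -> no flip
Dir E: first cell '.' (not opp) -> no flip
Dir SW: first cell '.' (not opp) -> no flip
Dir S: first cell '.' (not opp) -> no flip
Dir SE: opp run (1,5) (2,6) capped by B -> flip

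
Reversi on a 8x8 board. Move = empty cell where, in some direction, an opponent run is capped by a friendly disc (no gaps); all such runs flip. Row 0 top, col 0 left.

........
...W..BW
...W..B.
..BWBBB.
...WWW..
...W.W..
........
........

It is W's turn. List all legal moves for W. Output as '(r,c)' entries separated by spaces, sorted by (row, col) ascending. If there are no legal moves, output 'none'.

(0,5): no bracket -> illegal
(0,6): no bracket -> illegal
(0,7): no bracket -> illegal
(1,5): flips 1 -> legal
(2,1): flips 1 -> legal
(2,2): no bracket -> illegal
(2,4): flips 1 -> legal
(2,5): flips 2 -> legal
(2,7): flips 1 -> legal
(3,1): flips 1 -> legal
(3,7): flips 3 -> legal
(4,1): flips 1 -> legal
(4,2): no bracket -> illegal
(4,6): no bracket -> illegal
(4,7): no bracket -> illegal

Answer: (1,5) (2,1) (2,4) (2,5) (2,7) (3,1) (3,7) (4,1)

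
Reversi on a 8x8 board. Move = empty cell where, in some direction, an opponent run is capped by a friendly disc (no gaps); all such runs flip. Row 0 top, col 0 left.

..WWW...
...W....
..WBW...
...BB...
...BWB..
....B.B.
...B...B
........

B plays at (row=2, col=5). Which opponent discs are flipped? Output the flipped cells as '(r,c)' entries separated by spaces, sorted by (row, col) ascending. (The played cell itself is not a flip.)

Dir NW: first cell '.' (not opp) -> no flip
Dir N: first cell '.' (not opp) -> no flip
Dir NE: first cell '.' (not opp) -> no flip
Dir W: opp run (2,4) capped by B -> flip
Dir E: first cell '.' (not opp) -> no flip
Dir SW: first cell 'B' (not opp) -> no flip
Dir S: first cell '.' (not opp) -> no flip
Dir SE: first cell '.' (not opp) -> no flip

Answer: (2,4)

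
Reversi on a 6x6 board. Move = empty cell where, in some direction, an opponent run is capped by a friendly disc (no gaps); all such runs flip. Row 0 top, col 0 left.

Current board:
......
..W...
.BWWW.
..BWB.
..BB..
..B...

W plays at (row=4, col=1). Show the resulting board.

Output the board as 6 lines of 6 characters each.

Place W at (4,1); scan 8 dirs for brackets.
Dir NW: first cell '.' (not opp) -> no flip
Dir N: first cell '.' (not opp) -> no flip
Dir NE: opp run (3,2) capped by W -> flip
Dir W: first cell '.' (not opp) -> no flip
Dir E: opp run (4,2) (4,3), next='.' -> no flip
Dir SW: first cell '.' (not opp) -> no flip
Dir S: first cell '.' (not opp) -> no flip
Dir SE: opp run (5,2), next=edge -> no flip
All flips: (3,2)

Answer: ......
..W...
.BWWW.
..WWB.
.WBB..
..B...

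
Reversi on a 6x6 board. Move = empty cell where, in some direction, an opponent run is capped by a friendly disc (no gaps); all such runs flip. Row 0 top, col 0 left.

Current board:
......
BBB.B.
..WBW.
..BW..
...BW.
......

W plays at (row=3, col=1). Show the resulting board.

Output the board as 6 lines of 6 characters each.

Place W at (3,1); scan 8 dirs for brackets.
Dir NW: first cell '.' (not opp) -> no flip
Dir N: first cell '.' (not opp) -> no flip
Dir NE: first cell 'W' (not opp) -> no flip
Dir W: first cell '.' (not opp) -> no flip
Dir E: opp run (3,2) capped by W -> flip
Dir SW: first cell '.' (not opp) -> no flip
Dir S: first cell '.' (not opp) -> no flip
Dir SE: first cell '.' (not opp) -> no flip
All flips: (3,2)

Answer: ......
BBB.B.
..WBW.
.WWW..
...BW.
......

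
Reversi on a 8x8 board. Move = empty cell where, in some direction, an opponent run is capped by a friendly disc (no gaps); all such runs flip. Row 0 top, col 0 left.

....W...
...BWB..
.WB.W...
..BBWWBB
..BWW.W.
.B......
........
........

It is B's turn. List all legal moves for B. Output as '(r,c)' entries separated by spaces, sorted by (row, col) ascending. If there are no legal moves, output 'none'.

(0,3): no bracket -> illegal
(0,5): no bracket -> illegal
(1,0): flips 1 -> legal
(1,1): no bracket -> illegal
(1,2): no bracket -> illegal
(2,0): flips 1 -> legal
(2,3): no bracket -> illegal
(2,5): no bracket -> illegal
(2,6): no bracket -> illegal
(3,0): no bracket -> illegal
(3,1): no bracket -> illegal
(4,5): flips 2 -> legal
(4,7): no bracket -> illegal
(5,2): no bracket -> illegal
(5,3): flips 1 -> legal
(5,4): flips 1 -> legal
(5,5): flips 2 -> legal
(5,6): flips 1 -> legal
(5,7): flips 3 -> legal

Answer: (1,0) (2,0) (4,5) (5,3) (5,4) (5,5) (5,6) (5,7)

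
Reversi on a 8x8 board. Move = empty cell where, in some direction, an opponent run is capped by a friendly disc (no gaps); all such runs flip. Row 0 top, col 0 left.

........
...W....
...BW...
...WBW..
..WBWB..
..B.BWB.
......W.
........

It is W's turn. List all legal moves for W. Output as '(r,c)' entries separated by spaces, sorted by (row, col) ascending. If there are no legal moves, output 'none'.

Answer: (2,2) (4,6) (5,3) (5,7) (6,2) (6,4)

Derivation:
(1,2): no bracket -> illegal
(1,4): no bracket -> illegal
(2,2): flips 1 -> legal
(2,5): no bracket -> illegal
(3,2): no bracket -> illegal
(3,6): no bracket -> illegal
(4,1): no bracket -> illegal
(4,6): flips 2 -> legal
(4,7): no bracket -> illegal
(5,1): no bracket -> illegal
(5,3): flips 2 -> legal
(5,7): flips 1 -> legal
(6,1): no bracket -> illegal
(6,2): flips 1 -> legal
(6,3): no bracket -> illegal
(6,4): flips 1 -> legal
(6,5): no bracket -> illegal
(6,7): no bracket -> illegal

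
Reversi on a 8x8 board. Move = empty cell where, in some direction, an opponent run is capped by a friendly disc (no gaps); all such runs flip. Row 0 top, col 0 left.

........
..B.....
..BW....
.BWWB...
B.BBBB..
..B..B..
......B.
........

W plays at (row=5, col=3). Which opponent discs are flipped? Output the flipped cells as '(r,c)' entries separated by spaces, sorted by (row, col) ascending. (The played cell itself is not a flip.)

Answer: (4,3)

Derivation:
Dir NW: opp run (4,2) (3,1), next='.' -> no flip
Dir N: opp run (4,3) capped by W -> flip
Dir NE: opp run (4,4), next='.' -> no flip
Dir W: opp run (5,2), next='.' -> no flip
Dir E: first cell '.' (not opp) -> no flip
Dir SW: first cell '.' (not opp) -> no flip
Dir S: first cell '.' (not opp) -> no flip
Dir SE: first cell '.' (not opp) -> no flip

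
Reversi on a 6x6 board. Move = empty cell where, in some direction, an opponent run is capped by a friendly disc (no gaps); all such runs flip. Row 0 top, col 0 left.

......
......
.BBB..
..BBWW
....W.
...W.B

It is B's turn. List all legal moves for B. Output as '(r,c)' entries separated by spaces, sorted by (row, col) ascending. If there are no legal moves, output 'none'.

Answer: (4,5)

Derivation:
(2,4): no bracket -> illegal
(2,5): no bracket -> illegal
(4,2): no bracket -> illegal
(4,3): no bracket -> illegal
(4,5): flips 1 -> legal
(5,2): no bracket -> illegal
(5,4): no bracket -> illegal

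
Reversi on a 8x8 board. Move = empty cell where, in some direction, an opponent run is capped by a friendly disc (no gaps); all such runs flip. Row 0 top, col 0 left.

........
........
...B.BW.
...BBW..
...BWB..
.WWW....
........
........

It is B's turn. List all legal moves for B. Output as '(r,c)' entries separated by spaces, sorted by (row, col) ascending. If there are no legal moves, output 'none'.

(1,5): no bracket -> illegal
(1,6): no bracket -> illegal
(1,7): no bracket -> illegal
(2,4): no bracket -> illegal
(2,7): flips 1 -> legal
(3,6): flips 1 -> legal
(3,7): no bracket -> illegal
(4,0): no bracket -> illegal
(4,1): no bracket -> illegal
(4,2): no bracket -> illegal
(4,6): no bracket -> illegal
(5,0): no bracket -> illegal
(5,4): flips 1 -> legal
(5,5): flips 1 -> legal
(6,0): no bracket -> illegal
(6,1): flips 1 -> legal
(6,2): no bracket -> illegal
(6,3): flips 1 -> legal
(6,4): no bracket -> illegal

Answer: (2,7) (3,6) (5,4) (5,5) (6,1) (6,3)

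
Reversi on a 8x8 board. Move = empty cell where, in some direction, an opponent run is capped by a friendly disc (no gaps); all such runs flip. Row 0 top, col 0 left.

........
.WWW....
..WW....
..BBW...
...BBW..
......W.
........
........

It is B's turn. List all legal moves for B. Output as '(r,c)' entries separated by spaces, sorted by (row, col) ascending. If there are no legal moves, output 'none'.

(0,0): flips 2 -> legal
(0,1): no bracket -> illegal
(0,2): flips 2 -> legal
(0,3): flips 2 -> legal
(0,4): no bracket -> illegal
(1,0): no bracket -> illegal
(1,4): flips 1 -> legal
(2,0): no bracket -> illegal
(2,1): no bracket -> illegal
(2,4): flips 1 -> legal
(2,5): flips 1 -> legal
(3,1): no bracket -> illegal
(3,5): flips 1 -> legal
(3,6): no bracket -> illegal
(4,6): flips 1 -> legal
(4,7): no bracket -> illegal
(5,4): no bracket -> illegal
(5,5): no bracket -> illegal
(5,7): no bracket -> illegal
(6,5): no bracket -> illegal
(6,6): no bracket -> illegal
(6,7): no bracket -> illegal

Answer: (0,0) (0,2) (0,3) (1,4) (2,4) (2,5) (3,5) (4,6)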